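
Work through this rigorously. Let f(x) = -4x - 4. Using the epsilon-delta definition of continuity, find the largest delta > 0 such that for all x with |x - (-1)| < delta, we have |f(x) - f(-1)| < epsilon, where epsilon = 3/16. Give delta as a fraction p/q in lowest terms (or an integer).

We compute f(-1) = -4*(-1) - 4 = 0.
|f(x) - f(-1)| = |-4x - 4 - (0)| = |-4(x - (-1))| = 4|x - (-1)|.
We need 4|x - (-1)| < 3/16, i.e. |x - (-1)| < 3/16 / 4 = 3/64.
So any delta <= 3/64 works. Conversely, if delta > 3/64, then x = -1 + 3/64 satisfies |x - (-1)| = 3/64 < delta but |f(x) - f(-1)| = 4 * 3/64 = 3/16, which is not < 3/16; so no larger delta works.
Hence the largest such delta is 3/64.

3/64


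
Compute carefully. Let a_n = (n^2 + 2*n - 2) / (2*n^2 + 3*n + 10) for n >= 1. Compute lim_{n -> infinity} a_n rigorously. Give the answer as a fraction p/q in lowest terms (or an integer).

Divide numerator and denominator by n^2, the highest power:
numerator / n^2 = 1 + 2/n - 2/n^2
denominator / n^2 = 2 + 3/n + 10/n^2
As n -> infinity, all terms of the form c/n^k (k >= 1) tend to 0.
So numerator / n^2 -> 1 and denominator / n^2 -> 2.
Therefore lim a_n = 1/2.

1/2


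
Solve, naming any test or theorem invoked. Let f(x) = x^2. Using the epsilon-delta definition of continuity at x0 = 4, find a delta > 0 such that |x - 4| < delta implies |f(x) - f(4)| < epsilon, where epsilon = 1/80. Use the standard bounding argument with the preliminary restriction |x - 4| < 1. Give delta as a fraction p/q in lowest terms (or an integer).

Factor: |x^2 - (4)^2| = |x - 4| * |x + 4|.
Impose |x - 4| < 1 first. Then |x + 4| = |(x - 4) + 2*(4)| <= |x - 4| + 2*|4| < 1 + 8 = 9.
So |x^2 - (4)^2| < delta * 9.
We need delta * 9 <= 1/80, i.e. delta <= 1/80/9 = 1/720.
Since 1/720 < 1, this is tighter than 1; take delta = 1/720.
So delta = 1/720 works.

1/720


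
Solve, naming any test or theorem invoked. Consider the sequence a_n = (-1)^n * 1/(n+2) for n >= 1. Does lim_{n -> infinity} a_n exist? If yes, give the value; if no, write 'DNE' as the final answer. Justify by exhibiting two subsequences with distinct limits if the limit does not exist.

Examine the behaviour of a_n along subsequences.
Even-n subsequence a_{2k} = 1/(2k+2) -> 0. Odd-n subsequence a_{2k+1} = -1/(2k+3) -> 0. Both tend to 0, which suggests the limit is 0; verify directly.
|a_n - 0| = 1/(n+2) < 1/n for every n >= 1.
Given epsilon > 0, choose a positive integer N > 1/epsilon. Then for all n >= N, |a_n| < 1/n <= 1/N < epsilon.
So by the definition of the limit, lim a_n exists and equals 0.

0


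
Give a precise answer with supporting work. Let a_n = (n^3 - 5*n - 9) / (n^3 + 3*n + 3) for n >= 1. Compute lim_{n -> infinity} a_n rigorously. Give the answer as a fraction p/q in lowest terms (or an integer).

Divide numerator and denominator by n^3, the highest power:
numerator / n^3 = 1 - 5/n^2 - 9/n^3
denominator / n^3 = 1 + 3/n^2 + 3/n^3
As n -> infinity, all terms of the form c/n^k (k >= 1) tend to 0.
So numerator / n^3 -> 1 and denominator / n^3 -> 1.
Therefore lim a_n = 1.

1


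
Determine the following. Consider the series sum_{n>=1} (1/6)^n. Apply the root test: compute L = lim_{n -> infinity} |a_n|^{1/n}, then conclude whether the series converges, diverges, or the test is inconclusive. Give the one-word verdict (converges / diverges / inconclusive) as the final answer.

Let a_n denote the general term. Form |a_n|^(1/n) and simplify:
|a_n|^(1/n) = 1/6
Take the limit as n -> infinity: L = 1/6.
Since L = 1/6 < 1, the root test implies convergence.

converges


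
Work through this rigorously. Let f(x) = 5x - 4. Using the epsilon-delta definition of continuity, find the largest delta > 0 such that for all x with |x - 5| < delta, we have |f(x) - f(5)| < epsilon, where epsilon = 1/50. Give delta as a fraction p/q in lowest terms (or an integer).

We compute f(5) = 5*(5) - 4 = 21.
|f(x) - f(5)| = |5x - 4 - (21)| = |5(x - 5)| = 5|x - 5|.
We need 5|x - 5| < 1/50, i.e. |x - 5| < 1/50 / 5 = 1/250.
So any delta <= 1/250 works. Conversely, if delta > 1/250, then x = 5 + 1/250 satisfies |x - 5| = 1/250 < delta but |f(x) - f(5)| = 5 * 1/250 = 1/50, which is not < 1/50; so no larger delta works.
Hence the largest such delta is 1/250.

1/250


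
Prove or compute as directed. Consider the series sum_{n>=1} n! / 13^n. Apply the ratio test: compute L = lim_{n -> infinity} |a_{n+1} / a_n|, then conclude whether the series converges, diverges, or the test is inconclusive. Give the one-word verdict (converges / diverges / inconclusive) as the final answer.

Let a_n denote the general term. Form the ratio a_{n+1}/a_n and simplify:
a_{n+1}/a_n = n/13 + 1/13
Take the limit as n -> infinity: L = infinity.
Since L = infinity > 1 (or L = infinity), the ratio test implies the series diverges.

diverges


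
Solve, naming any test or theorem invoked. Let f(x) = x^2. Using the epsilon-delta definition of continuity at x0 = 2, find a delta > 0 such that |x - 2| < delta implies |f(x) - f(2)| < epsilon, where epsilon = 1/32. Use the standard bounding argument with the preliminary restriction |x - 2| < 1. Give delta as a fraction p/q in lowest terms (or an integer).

Factor: |x^2 - (2)^2| = |x - 2| * |x + 2|.
Impose |x - 2| < 1 first. Then |x + 2| = |(x - 2) + 2*(2)| <= |x - 2| + 2*|2| < 1 + 4 = 5.
So |x^2 - (2)^2| < delta * 5.
We need delta * 5 <= 1/32, i.e. delta <= 1/32/5 = 1/160.
Since 1/160 < 1, this is tighter than 1; take delta = 1/160.
So delta = 1/160 works.

1/160


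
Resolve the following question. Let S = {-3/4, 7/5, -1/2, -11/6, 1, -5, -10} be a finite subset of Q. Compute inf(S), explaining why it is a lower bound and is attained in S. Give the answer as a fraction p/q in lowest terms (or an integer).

S is finite, so inf(S) = min(S).
Sorted increasing:
-10, -5, -11/6, -3/4, -1/2, 1, 7/5
The extremum is -10.
For every x in S, x >= -10. And -10 is in S, so it is attained.
Therefore inf(S) = -10.

-10


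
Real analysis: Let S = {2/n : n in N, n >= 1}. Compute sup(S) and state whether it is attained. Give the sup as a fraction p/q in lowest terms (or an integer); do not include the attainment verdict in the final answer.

Analysis:
- Values: 2, 1, 2/3, 1/2, ... strictly decreasing.
- The maximum is 2 (n=1); sup = 2 (attained).
- The set is bounded below by 0; 2/n -> 0 so 0 is the greatest lower bound.
- 0 is not in the set, so inf = 0 is not attained.
Conclusion: sup(S) = 2, attained in S.

2


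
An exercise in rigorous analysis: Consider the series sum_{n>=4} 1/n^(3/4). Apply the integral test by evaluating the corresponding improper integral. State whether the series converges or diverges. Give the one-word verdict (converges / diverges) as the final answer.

Let f(x) = x^(-3/4). Then f is positive, continuous, and decreasing on [4, infinity), so the integral test applies.
Compute the improper integral int_{4}^infinity f(x) dx:
  antiderivative F(x) = 4*x^(1/4).
  As x -> infinity, F(x) -> infinity (since p = 3/4 < 1).
  So the integral diverges. By the integral test, the series diverges.

diverges


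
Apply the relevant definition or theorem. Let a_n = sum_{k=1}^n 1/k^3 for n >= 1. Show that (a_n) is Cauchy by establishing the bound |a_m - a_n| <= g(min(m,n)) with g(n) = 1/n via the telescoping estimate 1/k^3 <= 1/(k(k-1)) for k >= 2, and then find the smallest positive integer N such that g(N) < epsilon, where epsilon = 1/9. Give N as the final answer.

For m > n >= 1: |a_m - a_n| = sum_{k=n+1}^m 1/k^3.
Use 1/k^3 <= 1/(k(k-1)) = 1/(k-1) - 1/k for k >= 2 (which holds since k^3 >= k^2 >= k(k-1) for k >= 2):
sum_{k=n+1}^m 1/k^3 <= sum_{k=n+1}^m (1/(k-1) - 1/k) = 1/n - 1/m <= 1/n.
By symmetry the same bound holds with n,m swapped, so |a_m - a_n| <= 1/min(m,n) = g(min(m,n)). Since g(n) -> 0, (a_n) is Cauchy.
Now solve g(N) < 1/9: 1/N < 1/9 <=> N > 1/(1/9) = 9.
The smallest integer strictly greater than 9 is N = 10.
Check: g(10) = 1/10 < 1/9; g(9) = 1/9 >= 1/9. So N = 10.

10


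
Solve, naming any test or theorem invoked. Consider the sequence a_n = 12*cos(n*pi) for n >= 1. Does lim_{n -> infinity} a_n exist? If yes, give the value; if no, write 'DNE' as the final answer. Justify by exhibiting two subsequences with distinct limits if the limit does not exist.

Examine the behaviour of a_n along subsequences.
cos(n*pi) = (-1)^n, so a_n = 12*(-1)^n. a_{2k} = 12 -> 12. a_{2k+1} = -12 -> -12.
Since these two subsequential limits are 12 and -12, distinct, the full sequence cannot converge (a convergent sequence has all subsequences tending to the same limit). So lim a_n does not exist.

DNE


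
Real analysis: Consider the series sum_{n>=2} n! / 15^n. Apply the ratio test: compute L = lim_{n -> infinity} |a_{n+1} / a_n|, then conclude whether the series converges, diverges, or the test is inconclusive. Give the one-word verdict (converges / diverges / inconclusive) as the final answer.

Let a_n denote the general term. Form the ratio a_{n+1}/a_n and simplify:
a_{n+1}/a_n = n/15 + 1/15
Take the limit as n -> infinity: L = infinity.
Since L = infinity > 1 (or L = infinity), the ratio test implies the series diverges.

diverges


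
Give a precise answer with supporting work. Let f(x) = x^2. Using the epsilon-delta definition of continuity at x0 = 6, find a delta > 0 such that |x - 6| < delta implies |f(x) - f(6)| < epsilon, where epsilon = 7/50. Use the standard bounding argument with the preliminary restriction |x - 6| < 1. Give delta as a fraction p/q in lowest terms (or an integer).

Factor: |x^2 - (6)^2| = |x - 6| * |x + 6|.
Impose |x - 6| < 1 first. Then |x + 6| = |(x - 6) + 2*(6)| <= |x - 6| + 2*|6| < 1 + 12 = 13.
So |x^2 - (6)^2| < delta * 13.
We need delta * 13 <= 7/50, i.e. delta <= 7/50/13 = 7/650.
Since 7/650 < 1, this is tighter than 1; take delta = 7/650.
So delta = 7/650 works.

7/650


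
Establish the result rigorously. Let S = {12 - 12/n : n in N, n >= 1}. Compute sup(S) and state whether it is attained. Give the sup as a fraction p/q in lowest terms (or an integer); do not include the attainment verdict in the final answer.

Analysis:
- Values: 0, 6, 8, 9, ... strictly increasing.
- Minimum is 0 (n=1); inf = 0 (attained).
- 12 - 12/n -> 12 from below; sup = 12, not attained.
Conclusion: sup(S) = 12, not attained in S.

12


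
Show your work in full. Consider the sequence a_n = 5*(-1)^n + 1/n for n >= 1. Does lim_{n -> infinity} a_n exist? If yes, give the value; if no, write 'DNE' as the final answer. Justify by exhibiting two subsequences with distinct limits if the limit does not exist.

Examine the behaviour of a_n along subsequences.
a_{2k} = 5 + 1/(2k) -> 5. a_{2k+1} = -5 + 1/(2k+1) -> -5.
Since these two subsequential limits are 5 and -5, distinct, the full sequence cannot converge (a convergent sequence has all subsequences tending to the same limit). So lim a_n does not exist.

DNE


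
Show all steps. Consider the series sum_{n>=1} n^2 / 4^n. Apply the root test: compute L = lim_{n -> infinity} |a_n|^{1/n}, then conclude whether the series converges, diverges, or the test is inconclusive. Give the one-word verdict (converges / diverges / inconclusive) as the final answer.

Let a_n denote the general term. Form |a_n|^(1/n) and simplify:
|a_n|^(1/n) = n^(2/n)/4
Take the limit as n -> infinity: L = 1/4.
Since L = 1/4 < 1, the root test implies convergence.

converges


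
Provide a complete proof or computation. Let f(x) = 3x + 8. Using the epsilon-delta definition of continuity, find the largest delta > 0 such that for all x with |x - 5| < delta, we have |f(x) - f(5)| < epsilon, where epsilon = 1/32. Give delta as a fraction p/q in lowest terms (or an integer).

We compute f(5) = 3*(5) + 8 = 23.
|f(x) - f(5)| = |3x + 8 - (23)| = |3(x - 5)| = 3|x - 5|.
We need 3|x - 5| < 1/32, i.e. |x - 5| < 1/32 / 3 = 1/96.
So any delta <= 1/96 works. Conversely, if delta > 1/96, then x = 5 + 1/96 satisfies |x - 5| = 1/96 < delta but |f(x) - f(5)| = 3 * 1/96 = 1/32, which is not < 1/32; so no larger delta works.
Hence the largest such delta is 1/96.

1/96


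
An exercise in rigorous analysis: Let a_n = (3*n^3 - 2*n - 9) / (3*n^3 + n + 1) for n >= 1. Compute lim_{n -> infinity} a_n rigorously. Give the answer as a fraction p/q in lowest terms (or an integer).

Divide numerator and denominator by n^3, the highest power:
numerator / n^3 = 3 - 2/n^2 - 9/n^3
denominator / n^3 = 3 + n^(-2) + n^(-3)
As n -> infinity, all terms of the form c/n^k (k >= 1) tend to 0.
So numerator / n^3 -> 3 and denominator / n^3 -> 3.
Therefore lim a_n = 1.

1


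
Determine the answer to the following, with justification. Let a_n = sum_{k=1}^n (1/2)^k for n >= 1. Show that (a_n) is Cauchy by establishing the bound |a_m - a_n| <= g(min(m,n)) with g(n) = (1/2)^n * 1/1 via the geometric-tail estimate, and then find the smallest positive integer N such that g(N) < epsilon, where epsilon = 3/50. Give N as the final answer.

For m > n >= 1: |a_m - a_n| = sum_{k=n+1}^m (1/2)^k < sum_{k=n+1}^infinity (1/2)^k = (1/2)^(n+1) / (1 - 1/2) = (1/2)^n * (1/2) * (2/1) = (1/2)^n * 1/1.
So g(n) = (1/2)^n / 1. Since g(n) -> 0, (a_n) is Cauchy.
Now solve g(N) < 3/50: (1/2)^N / 1 < 3/50 <=> 2^N > 1 / (1 * 3/50) = 50/3.
Check powers of 2: 2^4 = 16 <= 50/3, 2^5 = 32 > 50/3.
So the smallest such N is 5. Check: g(5) = 1/(1 * 32) = 1/32 < 3/50.

5


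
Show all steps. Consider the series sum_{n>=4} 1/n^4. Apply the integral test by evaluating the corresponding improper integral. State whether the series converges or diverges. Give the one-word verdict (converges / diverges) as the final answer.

Let f(x) = x^(-4). Then f is positive, continuous, and decreasing on [4, infinity), so the integral test applies.
Compute the improper integral int_{4}^infinity f(x) dx:
  antiderivative F(x) = -1/(3*x^3).
  As x -> infinity, F(x) -> 0 (since p = 4 > 1).
  So int = F(infinity) - F(4) = 0 - (-1/192) = 1/192.
  Finite, so by the integral test, the series converges.

converges


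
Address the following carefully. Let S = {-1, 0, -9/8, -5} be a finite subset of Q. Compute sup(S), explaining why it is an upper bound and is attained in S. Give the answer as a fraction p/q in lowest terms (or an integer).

S is finite, so sup(S) = max(S).
Sorted decreasing:
0, -1, -9/8, -5
The extremum is 0.
For every x in S, x <= 0. And 0 is in S, so it is attained.
Therefore sup(S) = 0.

0


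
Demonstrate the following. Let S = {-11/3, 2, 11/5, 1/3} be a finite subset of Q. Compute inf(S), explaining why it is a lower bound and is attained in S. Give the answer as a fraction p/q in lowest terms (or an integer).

S is finite, so inf(S) = min(S).
Sorted increasing:
-11/3, 1/3, 2, 11/5
The extremum is -11/3.
For every x in S, x >= -11/3. And -11/3 is in S, so it is attained.
Therefore inf(S) = -11/3.

-11/3


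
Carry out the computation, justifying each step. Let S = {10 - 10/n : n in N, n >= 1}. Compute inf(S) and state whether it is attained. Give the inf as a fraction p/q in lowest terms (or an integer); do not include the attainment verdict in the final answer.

Analysis:
- Values: 0, 5, 20/3, 15/2, ... strictly increasing.
- Minimum is 0 (n=1); inf = 0 (attained).
- 10 - 10/n -> 10 from below; sup = 10, not attained.
Conclusion: inf(S) = 0, attained in S.

0


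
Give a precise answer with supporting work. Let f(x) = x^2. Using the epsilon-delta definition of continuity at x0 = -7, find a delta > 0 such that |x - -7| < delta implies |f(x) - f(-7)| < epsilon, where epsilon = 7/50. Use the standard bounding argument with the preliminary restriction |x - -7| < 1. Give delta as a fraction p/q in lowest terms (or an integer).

Factor: |x^2 - (-7)^2| = |x - -7| * |x + -7|.
Impose |x - -7| < 1 first. Then |x + -7| = |(x - -7) + 2*(-7)| <= |x - -7| + 2*|-7| < 1 + 14 = 15.
So |x^2 - (-7)^2| < delta * 15.
We need delta * 15 <= 7/50, i.e. delta <= 7/50/15 = 7/750.
Since 7/750 < 1, this is tighter than 1; take delta = 7/750.
So delta = 7/750 works.

7/750


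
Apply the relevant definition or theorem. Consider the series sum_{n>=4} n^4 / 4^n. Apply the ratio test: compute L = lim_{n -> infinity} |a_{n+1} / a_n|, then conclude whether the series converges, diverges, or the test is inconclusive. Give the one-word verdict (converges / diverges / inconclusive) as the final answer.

Let a_n denote the general term. Form the ratio a_{n+1}/a_n and simplify:
a_{n+1}/a_n = (n + 1)^4/(4*n^4)
Take the limit as n -> infinity: L = 1/4.
Since L = 1/4 < 1, the ratio test implies the series converges.

converges


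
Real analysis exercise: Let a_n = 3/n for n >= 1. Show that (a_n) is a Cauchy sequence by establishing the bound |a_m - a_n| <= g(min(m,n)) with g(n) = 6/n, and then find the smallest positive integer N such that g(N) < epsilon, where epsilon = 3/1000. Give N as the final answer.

For any m, n >= 1, by the triangle inequality:
|a_m - a_n| = |3/m - 3/n| <= 3*1/m + 3*1/n <= 6/min(m,n).
So g(n) = 6/n bounds the Cauchy difference. Since g(n) -> 0, (a_n) is Cauchy.
Now solve g(N) < 3/1000: 6/N < 3/1000 <=> N > 6 / (3/1000) = 2000.
The smallest integer strictly greater than 2000 is N = 2001.
Check: g(2001) = 6/2001 = 2/667 < 3/1000; g(2000) = 3/1000 >= 3/1000. So N = 2001.

2001


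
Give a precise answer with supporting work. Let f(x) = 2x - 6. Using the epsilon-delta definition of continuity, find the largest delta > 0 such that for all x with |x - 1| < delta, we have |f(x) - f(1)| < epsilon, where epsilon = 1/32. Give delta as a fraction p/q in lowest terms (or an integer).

We compute f(1) = 2*(1) - 6 = -4.
|f(x) - f(1)| = |2x - 6 - (-4)| = |2(x - 1)| = 2|x - 1|.
We need 2|x - 1| < 1/32, i.e. |x - 1| < 1/32 / 2 = 1/64.
So any delta <= 1/64 works. Conversely, if delta > 1/64, then x = 1 + 1/64 satisfies |x - 1| = 1/64 < delta but |f(x) - f(1)| = 2 * 1/64 = 1/32, which is not < 1/32; so no larger delta works.
Hence the largest such delta is 1/64.

1/64


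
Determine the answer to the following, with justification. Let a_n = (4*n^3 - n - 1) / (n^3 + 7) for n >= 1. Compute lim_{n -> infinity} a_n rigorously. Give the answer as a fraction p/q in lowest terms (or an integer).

Divide numerator and denominator by n^3, the highest power:
numerator / n^3 = 4 - 1/n^2 - 1/n^3
denominator / n^3 = 1 + 7/n^3
As n -> infinity, all terms of the form c/n^k (k >= 1) tend to 0.
So numerator / n^3 -> 4 and denominator / n^3 -> 1.
Therefore lim a_n = 4.

4


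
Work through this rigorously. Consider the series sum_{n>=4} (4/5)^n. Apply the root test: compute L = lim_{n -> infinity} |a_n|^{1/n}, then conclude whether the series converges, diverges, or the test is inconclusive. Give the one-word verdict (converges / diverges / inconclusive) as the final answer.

Let a_n denote the general term. Form |a_n|^(1/n) and simplify:
|a_n|^(1/n) = 4/5
Take the limit as n -> infinity: L = 4/5.
Since L = 4/5 < 1, the root test implies convergence.

converges


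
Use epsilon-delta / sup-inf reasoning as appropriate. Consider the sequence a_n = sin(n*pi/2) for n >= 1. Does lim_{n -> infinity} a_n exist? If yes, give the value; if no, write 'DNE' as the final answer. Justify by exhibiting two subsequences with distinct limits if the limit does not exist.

Examine the behaviour of a_n along subsequences.
a_{4k+1} = sin(pi/2 + 2k*pi) = 1 -> 1. a_{4k+3} = sin(3pi/2 + 2k*pi) = -1 -> -1.
Since these two subsequential limits are 1 and -1, distinct, the full sequence cannot converge (a convergent sequence has all subsequences tending to the same limit). So lim a_n does not exist.

DNE


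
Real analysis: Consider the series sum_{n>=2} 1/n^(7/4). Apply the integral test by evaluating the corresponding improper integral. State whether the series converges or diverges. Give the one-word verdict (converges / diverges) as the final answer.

Let f(x) = x^(-7/4). Then f is positive, continuous, and decreasing on [2, infinity), so the integral test applies.
Compute the improper integral int_{2}^infinity f(x) dx:
  antiderivative F(x) = -4/(3*x^(3/4)).
  As x -> infinity, F(x) -> 0 (since p = 7/4 > 1).
  So int = F(infinity) - F(2) = 0 - (-2*2^(1/4)/3) = 2*2^(1/4)/3.
  Finite, so by the integral test, the series converges.

converges


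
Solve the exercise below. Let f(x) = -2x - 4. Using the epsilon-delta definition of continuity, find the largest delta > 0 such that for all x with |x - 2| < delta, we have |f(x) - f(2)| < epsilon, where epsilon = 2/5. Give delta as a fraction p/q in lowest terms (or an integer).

We compute f(2) = -2*(2) - 4 = -8.
|f(x) - f(2)| = |-2x - 4 - (-8)| = |-2(x - 2)| = 2|x - 2|.
We need 2|x - 2| < 2/5, i.e. |x - 2| < 2/5 / 2 = 1/5.
So any delta <= 1/5 works. Conversely, if delta > 1/5, then x = 2 + 1/5 satisfies |x - 2| = 1/5 < delta but |f(x) - f(2)| = 2 * 1/5 = 2/5, which is not < 2/5; so no larger delta works.
Hence the largest such delta is 1/5.

1/5


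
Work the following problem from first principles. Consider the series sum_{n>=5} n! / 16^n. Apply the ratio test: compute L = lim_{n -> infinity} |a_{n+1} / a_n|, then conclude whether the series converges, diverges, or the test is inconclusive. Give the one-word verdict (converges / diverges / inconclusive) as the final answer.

Let a_n denote the general term. Form the ratio a_{n+1}/a_n and simplify:
a_{n+1}/a_n = n/16 + 1/16
Take the limit as n -> infinity: L = infinity.
Since L = infinity > 1 (or L = infinity), the ratio test implies the series diverges.

diverges


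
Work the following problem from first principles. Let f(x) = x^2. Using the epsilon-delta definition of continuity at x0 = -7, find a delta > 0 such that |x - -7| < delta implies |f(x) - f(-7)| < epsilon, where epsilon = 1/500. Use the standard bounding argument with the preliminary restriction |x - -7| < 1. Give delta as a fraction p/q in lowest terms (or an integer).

Factor: |x^2 - (-7)^2| = |x - -7| * |x + -7|.
Impose |x - -7| < 1 first. Then |x + -7| = |(x - -7) + 2*(-7)| <= |x - -7| + 2*|-7| < 1 + 14 = 15.
So |x^2 - (-7)^2| < delta * 15.
We need delta * 15 <= 1/500, i.e. delta <= 1/500/15 = 1/7500.
Since 1/7500 < 1, this is tighter than 1; take delta = 1/7500.
So delta = 1/7500 works.

1/7500


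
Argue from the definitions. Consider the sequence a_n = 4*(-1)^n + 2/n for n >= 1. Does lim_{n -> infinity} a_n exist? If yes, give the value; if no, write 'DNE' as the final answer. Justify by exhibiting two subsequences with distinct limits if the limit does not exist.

Examine the behaviour of a_n along subsequences.
a_{2k} = 4 + 2/(2k) -> 4. a_{2k+1} = -4 + 2/(2k+1) -> -4.
Since these two subsequential limits are 4 and -4, distinct, the full sequence cannot converge (a convergent sequence has all subsequences tending to the same limit). So lim a_n does not exist.

DNE


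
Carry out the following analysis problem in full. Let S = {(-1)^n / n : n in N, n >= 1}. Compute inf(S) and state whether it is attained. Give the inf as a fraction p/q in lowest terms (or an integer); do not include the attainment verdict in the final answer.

Analysis:
- Values: -1, 1/2, -1/3, 1/4, -1/5, ...
- Positive terms (even n): 1/(2+0), 1/(4+0), ... decreasing -> max = 1/2 (n=2).
- Negative terms (odd n): -1/(1+0), -1/(3+0), ... increasing -> min = -1 (n=1).
- So sup = 1/2 (attained at n=2); inf = -1 (attained at n=1).
Conclusion: inf(S) = -1, attained in S.

-1


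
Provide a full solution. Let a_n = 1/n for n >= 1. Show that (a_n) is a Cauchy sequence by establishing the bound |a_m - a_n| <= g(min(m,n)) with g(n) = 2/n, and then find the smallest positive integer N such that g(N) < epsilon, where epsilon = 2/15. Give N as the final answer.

For any m, n >= 1, by the triangle inequality:
|a_m - a_n| = |1/m - 1/n| <= 1/m + 1/n <= 2/min(m,n).
So g(n) = 2/n bounds the Cauchy difference. Since g(n) -> 0, (a_n) is Cauchy.
Now solve g(N) < 2/15: 2/N < 2/15 <=> N > 2 / (2/15) = 15.
The smallest integer strictly greater than 15 is N = 16.
Check: g(16) = 2/16 = 1/8 < 2/15; g(15) = 2/15 >= 2/15. So N = 16.

16


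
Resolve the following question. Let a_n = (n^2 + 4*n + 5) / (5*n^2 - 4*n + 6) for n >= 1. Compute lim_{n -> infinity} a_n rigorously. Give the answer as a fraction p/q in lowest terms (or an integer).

Divide numerator and denominator by n^2, the highest power:
numerator / n^2 = 1 + 4/n + 5/n^2
denominator / n^2 = 5 - 4/n + 6/n^2
As n -> infinity, all terms of the form c/n^k (k >= 1) tend to 0.
So numerator / n^2 -> 1 and denominator / n^2 -> 5.
Therefore lim a_n = 1/5.

1/5


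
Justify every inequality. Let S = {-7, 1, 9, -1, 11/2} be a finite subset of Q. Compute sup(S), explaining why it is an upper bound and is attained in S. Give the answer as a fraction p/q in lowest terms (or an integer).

S is finite, so sup(S) = max(S).
Sorted decreasing:
9, 11/2, 1, -1, -7
The extremum is 9.
For every x in S, x <= 9. And 9 is in S, so it is attained.
Therefore sup(S) = 9.

9


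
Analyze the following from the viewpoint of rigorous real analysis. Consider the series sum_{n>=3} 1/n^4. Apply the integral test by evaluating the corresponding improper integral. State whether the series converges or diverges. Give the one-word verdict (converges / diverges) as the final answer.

Let f(x) = x^(-4). Then f is positive, continuous, and decreasing on [3, infinity), so the integral test applies.
Compute the improper integral int_{3}^infinity f(x) dx:
  antiderivative F(x) = -1/(3*x^3).
  As x -> infinity, F(x) -> 0 (since p = 4 > 1).
  So int = F(infinity) - F(3) = 0 - (-1/81) = 1/81.
  Finite, so by the integral test, the series converges.

converges


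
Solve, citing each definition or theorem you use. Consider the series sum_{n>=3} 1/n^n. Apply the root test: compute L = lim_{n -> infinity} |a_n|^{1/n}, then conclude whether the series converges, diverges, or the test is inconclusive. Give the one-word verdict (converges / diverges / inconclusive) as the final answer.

Let a_n denote the general term. Form |a_n|^(1/n) and simplify:
|a_n|^(1/n) = 1/n
Take the limit as n -> infinity: L = 0.
Since L = 0 < 1, the root test implies convergence.

converges


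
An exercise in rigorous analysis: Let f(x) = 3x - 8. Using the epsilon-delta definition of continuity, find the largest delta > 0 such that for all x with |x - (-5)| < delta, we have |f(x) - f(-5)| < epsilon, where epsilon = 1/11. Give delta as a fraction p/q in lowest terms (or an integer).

We compute f(-5) = 3*(-5) - 8 = -23.
|f(x) - f(-5)| = |3x - 8 - (-23)| = |3(x - (-5))| = 3|x - (-5)|.
We need 3|x - (-5)| < 1/11, i.e. |x - (-5)| < 1/11 / 3 = 1/33.
So any delta <= 1/33 works. Conversely, if delta > 1/33, then x = -5 + 1/33 satisfies |x - (-5)| = 1/33 < delta but |f(x) - f(-5)| = 3 * 1/33 = 1/11, which is not < 1/11; so no larger delta works.
Hence the largest such delta is 1/33.

1/33


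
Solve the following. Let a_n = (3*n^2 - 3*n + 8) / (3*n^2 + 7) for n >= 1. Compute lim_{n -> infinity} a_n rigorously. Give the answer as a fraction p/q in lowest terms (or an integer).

Divide numerator and denominator by n^2, the highest power:
numerator / n^2 = 3 - 3/n + 8/n^2
denominator / n^2 = 3 + 7/n^2
As n -> infinity, all terms of the form c/n^k (k >= 1) tend to 0.
So numerator / n^2 -> 3 and denominator / n^2 -> 3.
Therefore lim a_n = 1.

1


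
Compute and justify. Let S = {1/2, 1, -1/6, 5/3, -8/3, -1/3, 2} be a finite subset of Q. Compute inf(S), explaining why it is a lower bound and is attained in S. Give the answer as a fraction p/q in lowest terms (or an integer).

S is finite, so inf(S) = min(S).
Sorted increasing:
-8/3, -1/3, -1/6, 1/2, 1, 5/3, 2
The extremum is -8/3.
For every x in S, x >= -8/3. And -8/3 is in S, so it is attained.
Therefore inf(S) = -8/3.

-8/3


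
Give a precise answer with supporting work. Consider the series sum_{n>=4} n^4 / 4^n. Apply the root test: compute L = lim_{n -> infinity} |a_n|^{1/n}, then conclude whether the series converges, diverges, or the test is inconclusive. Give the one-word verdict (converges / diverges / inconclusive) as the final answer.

Let a_n denote the general term. Form |a_n|^(1/n) and simplify:
|a_n|^(1/n) = n^(4/n)/4
Take the limit as n -> infinity: L = 1/4.
Since L = 1/4 < 1, the root test implies convergence.

converges


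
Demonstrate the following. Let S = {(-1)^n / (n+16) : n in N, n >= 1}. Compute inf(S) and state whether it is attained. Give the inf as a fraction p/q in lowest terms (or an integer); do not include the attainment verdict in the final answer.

Analysis:
- Values: -1/17, 1/18, -1/19, 1/20, -1/21, ...
- Positive terms (even n): 1/(2+16), 1/(4+16), ... decreasing -> max = 1/18 (n=2).
- Negative terms (odd n): -1/(1+16), -1/(3+16), ... increasing -> min = -1/17 (n=1).
- So sup = 1/18 (attained at n=2); inf = -1/17 (attained at n=1).
Conclusion: inf(S) = -1/17, attained in S.

-1/17


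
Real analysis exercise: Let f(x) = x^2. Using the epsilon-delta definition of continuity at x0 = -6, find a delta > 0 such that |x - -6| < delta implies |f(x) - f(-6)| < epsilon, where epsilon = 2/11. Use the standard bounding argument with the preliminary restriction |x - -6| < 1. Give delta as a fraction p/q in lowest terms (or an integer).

Factor: |x^2 - (-6)^2| = |x - -6| * |x + -6|.
Impose |x - -6| < 1 first. Then |x + -6| = |(x - -6) + 2*(-6)| <= |x - -6| + 2*|-6| < 1 + 12 = 13.
So |x^2 - (-6)^2| < delta * 13.
We need delta * 13 <= 2/11, i.e. delta <= 2/11/13 = 2/143.
Since 2/143 < 1, this is tighter than 1; take delta = 2/143.
So delta = 2/143 works.

2/143


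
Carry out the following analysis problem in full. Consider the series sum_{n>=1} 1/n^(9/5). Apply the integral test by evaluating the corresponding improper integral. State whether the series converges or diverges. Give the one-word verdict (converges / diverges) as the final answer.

Let f(x) = x^(-9/5). Then f is positive, continuous, and decreasing on [1, infinity), so the integral test applies.
Compute the improper integral int_{1}^infinity f(x) dx:
  antiderivative F(x) = -5/(4*x^(4/5)).
  As x -> infinity, F(x) -> 0 (since p = 9/5 > 1).
  So int = F(infinity) - F(1) = 0 - (-5/4) = 5/4.
  Finite, so by the integral test, the series converges.

converges


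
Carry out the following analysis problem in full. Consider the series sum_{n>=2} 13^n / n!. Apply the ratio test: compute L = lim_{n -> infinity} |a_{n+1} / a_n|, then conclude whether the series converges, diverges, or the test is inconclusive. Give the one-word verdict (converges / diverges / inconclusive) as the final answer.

Let a_n denote the general term. Form the ratio a_{n+1}/a_n and simplify:
a_{n+1}/a_n = 13/(n + 1)
Take the limit as n -> infinity: L = 0.
Since L = 0 < 1, the ratio test implies the series converges.

converges


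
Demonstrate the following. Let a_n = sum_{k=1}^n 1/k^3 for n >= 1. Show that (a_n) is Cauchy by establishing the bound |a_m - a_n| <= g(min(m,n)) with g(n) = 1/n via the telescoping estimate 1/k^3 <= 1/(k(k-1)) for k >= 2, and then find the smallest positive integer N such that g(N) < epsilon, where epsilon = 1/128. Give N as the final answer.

For m > n >= 1: |a_m - a_n| = sum_{k=n+1}^m 1/k^3.
Use 1/k^3 <= 1/(k(k-1)) = 1/(k-1) - 1/k for k >= 2 (which holds since k^3 >= k^2 >= k(k-1) for k >= 2):
sum_{k=n+1}^m 1/k^3 <= sum_{k=n+1}^m (1/(k-1) - 1/k) = 1/n - 1/m <= 1/n.
By symmetry the same bound holds with n,m swapped, so |a_m - a_n| <= 1/min(m,n) = g(min(m,n)). Since g(n) -> 0, (a_n) is Cauchy.
Now solve g(N) < 1/128: 1/N < 1/128 <=> N > 1/(1/128) = 128.
The smallest integer strictly greater than 128 is N = 129.
Check: g(129) = 1/129 < 1/128; g(128) = 1/128 >= 1/128. So N = 129.

129


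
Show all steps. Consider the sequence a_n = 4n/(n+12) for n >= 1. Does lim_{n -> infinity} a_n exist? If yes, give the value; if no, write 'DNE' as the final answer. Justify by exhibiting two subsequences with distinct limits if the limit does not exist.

Examine the behaviour of a_n along subsequences.
Even-n subsequence a_{2k} = 4(2k)/(2k+12) -> 4. Odd-n subsequence a_{2k+1} = 4(2k+1)/(2k+13) -> 4. Both tend to 4, which suggests the limit is 4; verify directly.
|a_n - 4| = |4n - 4(n+12)| / (n+12) = 48/(n+12) < 48/n for every n >= 1.
Given epsilon > 0, choose a positive integer N > 48/epsilon. Then for all n >= N, |a_n - 4| < 48/n <= 48/N < epsilon.
So by the definition of the limit, lim a_n exists and equals 4.

4


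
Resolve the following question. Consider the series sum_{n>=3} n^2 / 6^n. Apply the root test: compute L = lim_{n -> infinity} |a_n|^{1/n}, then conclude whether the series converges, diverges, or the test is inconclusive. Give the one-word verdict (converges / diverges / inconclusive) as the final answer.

Let a_n denote the general term. Form |a_n|^(1/n) and simplify:
|a_n|^(1/n) = n^(2/n)/6
Take the limit as n -> infinity: L = 1/6.
Since L = 1/6 < 1, the root test implies convergence.

converges


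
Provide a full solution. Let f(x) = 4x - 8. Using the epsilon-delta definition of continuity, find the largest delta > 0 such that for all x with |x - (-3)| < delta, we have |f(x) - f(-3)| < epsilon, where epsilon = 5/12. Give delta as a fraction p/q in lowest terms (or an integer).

We compute f(-3) = 4*(-3) - 8 = -20.
|f(x) - f(-3)| = |4x - 8 - (-20)| = |4(x - (-3))| = 4|x - (-3)|.
We need 4|x - (-3)| < 5/12, i.e. |x - (-3)| < 5/12 / 4 = 5/48.
So any delta <= 5/48 works. Conversely, if delta > 5/48, then x = -3 + 5/48 satisfies |x - (-3)| = 5/48 < delta but |f(x) - f(-3)| = 4 * 5/48 = 5/12, which is not < 5/12; so no larger delta works.
Hence the largest such delta is 5/48.

5/48


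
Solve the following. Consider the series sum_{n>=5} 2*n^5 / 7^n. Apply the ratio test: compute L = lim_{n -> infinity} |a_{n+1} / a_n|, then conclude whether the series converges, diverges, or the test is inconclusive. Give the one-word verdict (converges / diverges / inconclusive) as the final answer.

Let a_n denote the general term. Form the ratio a_{n+1}/a_n and simplify:
a_{n+1}/a_n = (n + 1)^5/(7*n^5)
Take the limit as n -> infinity: L = 1/7.
Since L = 1/7 < 1, the ratio test implies the series converges.

converges


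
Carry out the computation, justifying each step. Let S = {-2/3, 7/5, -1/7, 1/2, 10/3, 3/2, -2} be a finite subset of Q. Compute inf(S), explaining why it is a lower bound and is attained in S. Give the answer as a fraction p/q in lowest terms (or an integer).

S is finite, so inf(S) = min(S).
Sorted increasing:
-2, -2/3, -1/7, 1/2, 7/5, 3/2, 10/3
The extremum is -2.
For every x in S, x >= -2. And -2 is in S, so it is attained.
Therefore inf(S) = -2.

-2


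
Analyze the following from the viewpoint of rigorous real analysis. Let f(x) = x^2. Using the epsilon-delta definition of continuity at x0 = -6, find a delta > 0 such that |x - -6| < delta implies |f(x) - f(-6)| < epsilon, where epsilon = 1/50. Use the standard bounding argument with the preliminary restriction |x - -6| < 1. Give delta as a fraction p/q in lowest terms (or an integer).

Factor: |x^2 - (-6)^2| = |x - -6| * |x + -6|.
Impose |x - -6| < 1 first. Then |x + -6| = |(x - -6) + 2*(-6)| <= |x - -6| + 2*|-6| < 1 + 12 = 13.
So |x^2 - (-6)^2| < delta * 13.
We need delta * 13 <= 1/50, i.e. delta <= 1/50/13 = 1/650.
Since 1/650 < 1, this is tighter than 1; take delta = 1/650.
So delta = 1/650 works.

1/650


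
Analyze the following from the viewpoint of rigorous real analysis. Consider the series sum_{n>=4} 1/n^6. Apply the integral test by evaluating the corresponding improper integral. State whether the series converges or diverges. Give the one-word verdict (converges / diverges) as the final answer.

Let f(x) = x^(-6). Then f is positive, continuous, and decreasing on [4, infinity), so the integral test applies.
Compute the improper integral int_{4}^infinity f(x) dx:
  antiderivative F(x) = -1/(5*x^5).
  As x -> infinity, F(x) -> 0 (since p = 6 > 1).
  So int = F(infinity) - F(4) = 0 - (-1/5120) = 1/5120.
  Finite, so by the integral test, the series converges.

converges


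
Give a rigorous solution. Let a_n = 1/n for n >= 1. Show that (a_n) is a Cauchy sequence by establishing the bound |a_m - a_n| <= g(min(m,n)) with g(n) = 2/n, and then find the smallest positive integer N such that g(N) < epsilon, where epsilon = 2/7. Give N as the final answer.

For any m, n >= 1, by the triangle inequality:
|a_m - a_n| = |1/m - 1/n| <= 1/m + 1/n <= 2/min(m,n).
So g(n) = 2/n bounds the Cauchy difference. Since g(n) -> 0, (a_n) is Cauchy.
Now solve g(N) < 2/7: 2/N < 2/7 <=> N > 2 / (2/7) = 7.
The smallest integer strictly greater than 7 is N = 8.
Check: g(8) = 2/8 = 1/4 < 2/7; g(7) = 2/7 >= 2/7. So N = 8.

8


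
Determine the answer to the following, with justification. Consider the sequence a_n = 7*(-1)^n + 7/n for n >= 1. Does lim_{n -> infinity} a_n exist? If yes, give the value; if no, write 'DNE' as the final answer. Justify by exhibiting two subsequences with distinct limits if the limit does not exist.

Examine the behaviour of a_n along subsequences.
a_{2k} = 7 + 7/(2k) -> 7. a_{2k+1} = -7 + 7/(2k+1) -> -7.
Since these two subsequential limits are 7 and -7, distinct, the full sequence cannot converge (a convergent sequence has all subsequences tending to the same limit). So lim a_n does not exist.

DNE


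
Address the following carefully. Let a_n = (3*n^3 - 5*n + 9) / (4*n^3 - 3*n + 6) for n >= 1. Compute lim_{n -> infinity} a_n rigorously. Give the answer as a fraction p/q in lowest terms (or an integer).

Divide numerator and denominator by n^3, the highest power:
numerator / n^3 = 3 - 5/n^2 + 9/n^3
denominator / n^3 = 4 - 3/n^2 + 6/n^3
As n -> infinity, all terms of the form c/n^k (k >= 1) tend to 0.
So numerator / n^3 -> 3 and denominator / n^3 -> 4.
Therefore lim a_n = 3/4.

3/4


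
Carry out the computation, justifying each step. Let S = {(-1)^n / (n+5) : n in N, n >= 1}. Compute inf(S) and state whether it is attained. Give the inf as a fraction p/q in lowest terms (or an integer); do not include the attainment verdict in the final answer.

Analysis:
- Values: -1/6, 1/7, -1/8, 1/9, -1/10, ...
- Positive terms (even n): 1/(2+5), 1/(4+5), ... decreasing -> max = 1/7 (n=2).
- Negative terms (odd n): -1/(1+5), -1/(3+5), ... increasing -> min = -1/6 (n=1).
- So sup = 1/7 (attained at n=2); inf = -1/6 (attained at n=1).
Conclusion: inf(S) = -1/6, attained in S.

-1/6


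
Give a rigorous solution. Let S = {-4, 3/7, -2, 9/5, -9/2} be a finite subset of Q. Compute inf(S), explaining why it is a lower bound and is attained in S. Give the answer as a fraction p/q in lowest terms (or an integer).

S is finite, so inf(S) = min(S).
Sorted increasing:
-9/2, -4, -2, 3/7, 9/5
The extremum is -9/2.
For every x in S, x >= -9/2. And -9/2 is in S, so it is attained.
Therefore inf(S) = -9/2.

-9/2


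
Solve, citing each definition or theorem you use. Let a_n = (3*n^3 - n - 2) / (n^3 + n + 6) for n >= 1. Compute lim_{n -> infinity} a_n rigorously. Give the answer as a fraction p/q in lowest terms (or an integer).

Divide numerator and denominator by n^3, the highest power:
numerator / n^3 = 3 - 1/n^2 - 2/n^3
denominator / n^3 = 1 + n^(-2) + 6/n^3
As n -> infinity, all terms of the form c/n^k (k >= 1) tend to 0.
So numerator / n^3 -> 3 and denominator / n^3 -> 1.
Therefore lim a_n = 3.

3


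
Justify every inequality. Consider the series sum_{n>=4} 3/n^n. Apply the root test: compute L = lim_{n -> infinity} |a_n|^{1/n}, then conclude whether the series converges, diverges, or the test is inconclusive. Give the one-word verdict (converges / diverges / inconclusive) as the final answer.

Let a_n denote the general term. Form |a_n|^(1/n) and simplify:
|a_n|^(1/n) = 3^(1/n)/n
Take the limit as n -> infinity: L = 0.
Since L = 0 < 1, the root test implies convergence.

converges


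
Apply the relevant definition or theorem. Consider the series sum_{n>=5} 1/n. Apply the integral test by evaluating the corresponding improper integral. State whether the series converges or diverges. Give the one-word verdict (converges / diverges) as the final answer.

Let f(x) = 1/x. Then f is positive, continuous, and decreasing on [5, infinity), so the integral test applies.
Compute the improper integral int_{5}^infinity f(x) dx:
  antiderivative F(x) = log(x).
  As x -> infinity, log(x) -> infinity.
  So int = infinity - log(5) = infinity. By the integral test, the series diverges.

diverges
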